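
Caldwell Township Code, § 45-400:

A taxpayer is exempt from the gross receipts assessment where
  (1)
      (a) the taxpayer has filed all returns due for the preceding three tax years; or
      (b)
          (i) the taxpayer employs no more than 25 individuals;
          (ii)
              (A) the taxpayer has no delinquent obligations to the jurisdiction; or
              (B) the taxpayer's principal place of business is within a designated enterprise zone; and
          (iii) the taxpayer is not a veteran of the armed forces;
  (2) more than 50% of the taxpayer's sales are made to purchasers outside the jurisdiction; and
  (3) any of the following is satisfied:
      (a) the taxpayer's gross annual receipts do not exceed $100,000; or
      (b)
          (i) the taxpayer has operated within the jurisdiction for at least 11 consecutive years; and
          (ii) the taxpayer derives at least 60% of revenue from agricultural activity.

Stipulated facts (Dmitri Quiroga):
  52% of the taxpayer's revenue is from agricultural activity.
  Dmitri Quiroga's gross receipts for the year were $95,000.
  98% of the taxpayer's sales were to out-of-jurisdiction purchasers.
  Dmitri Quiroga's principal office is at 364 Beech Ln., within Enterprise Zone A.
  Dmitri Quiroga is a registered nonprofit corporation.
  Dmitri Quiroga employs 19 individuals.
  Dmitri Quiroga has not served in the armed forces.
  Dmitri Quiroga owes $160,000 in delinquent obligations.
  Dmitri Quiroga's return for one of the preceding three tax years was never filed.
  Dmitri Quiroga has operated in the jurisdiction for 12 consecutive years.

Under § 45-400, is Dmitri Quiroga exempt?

Yes — exempt.

(a) returns current — fails.
(i) ≤ 25 employees — met.
(A) no delinquency — not satisfied.
(B) in enterprise zone — holds.
(ii) = F OR T = true.
(iii) not (veteran) — met.
So (b) is satisfied (T AND T AND T).
(1) = F OR T = true.
(2) >50% out-of-jur. sales — holds.
(a) receipts ≤ $100,000 — satisfied.
(i) ≥ 11 yrs in jurisdiction — holds.
(ii) ≥60% agricultural — not met.
(b) = T AND F = false.
(3) = T OR F = true.
Overall: T AND T AND T → true.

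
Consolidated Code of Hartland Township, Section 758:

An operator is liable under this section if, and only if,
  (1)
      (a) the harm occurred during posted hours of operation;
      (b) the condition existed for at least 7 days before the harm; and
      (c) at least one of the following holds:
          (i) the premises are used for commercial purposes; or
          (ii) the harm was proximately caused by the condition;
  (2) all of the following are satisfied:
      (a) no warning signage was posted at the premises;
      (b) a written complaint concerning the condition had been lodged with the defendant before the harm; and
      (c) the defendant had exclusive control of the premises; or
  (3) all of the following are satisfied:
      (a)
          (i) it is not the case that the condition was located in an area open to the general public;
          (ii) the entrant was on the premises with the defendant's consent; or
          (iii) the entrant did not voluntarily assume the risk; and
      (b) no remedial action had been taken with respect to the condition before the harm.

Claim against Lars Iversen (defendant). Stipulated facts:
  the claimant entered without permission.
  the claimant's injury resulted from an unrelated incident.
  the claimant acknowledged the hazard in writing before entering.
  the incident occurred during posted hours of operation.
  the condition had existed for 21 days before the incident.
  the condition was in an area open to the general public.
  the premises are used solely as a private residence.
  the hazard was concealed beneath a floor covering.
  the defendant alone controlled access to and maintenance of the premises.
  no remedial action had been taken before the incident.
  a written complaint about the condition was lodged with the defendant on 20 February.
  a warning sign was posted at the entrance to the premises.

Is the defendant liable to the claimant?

No — not liable.

(a) during posted hours — holds.
(b) condition ≥7 days old — satisfied.
(i) commercial use — not met.
(ii) proximate cause — not met.
(c) = F OR F = false.
So (1) is not satisfied (T AND T AND F).
(a) no signage posted — not satisfied.
(b) complaint lodged — met.
(c) exclusive control — met.
(2): F AND T AND T → false.
(i) not (public area) — not met.
(ii) consent to enter — not satisfied.
(iii) no assumed risk — not met.
(a): F OR F OR F → false.
(b) no remedial action — holds.
So (3) is not satisfied (F AND T).
Overall: F OR F OR F → false.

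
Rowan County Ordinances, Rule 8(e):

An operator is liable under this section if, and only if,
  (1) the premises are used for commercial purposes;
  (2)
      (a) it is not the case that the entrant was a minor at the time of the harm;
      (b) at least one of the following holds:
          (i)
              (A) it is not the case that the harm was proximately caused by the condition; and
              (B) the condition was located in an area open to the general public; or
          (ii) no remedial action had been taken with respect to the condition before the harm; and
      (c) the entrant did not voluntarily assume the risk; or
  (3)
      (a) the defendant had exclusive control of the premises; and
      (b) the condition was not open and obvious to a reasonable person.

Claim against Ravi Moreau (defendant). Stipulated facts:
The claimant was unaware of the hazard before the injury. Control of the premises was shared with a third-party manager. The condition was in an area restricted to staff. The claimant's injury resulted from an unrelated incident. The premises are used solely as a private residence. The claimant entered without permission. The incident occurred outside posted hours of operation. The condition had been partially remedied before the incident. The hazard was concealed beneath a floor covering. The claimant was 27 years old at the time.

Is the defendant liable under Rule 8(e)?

(1) commercial use — not met.
(a) not (entrant a minor) — satisfied.
(A) not (proximate cause) — satisfied.
(B) public area — fails.
(i): T AND F → false.
(ii) no remedial action — not met.
(b) = F OR F = false.
(c) no assumed risk — met.
(2) = T AND F AND T = false.
(a) exclusive control — not satisfied.
(b) not open/obvious — satisfied.
(3) = F AND T = false.
Overall: F OR F OR F → false.

No — not liable.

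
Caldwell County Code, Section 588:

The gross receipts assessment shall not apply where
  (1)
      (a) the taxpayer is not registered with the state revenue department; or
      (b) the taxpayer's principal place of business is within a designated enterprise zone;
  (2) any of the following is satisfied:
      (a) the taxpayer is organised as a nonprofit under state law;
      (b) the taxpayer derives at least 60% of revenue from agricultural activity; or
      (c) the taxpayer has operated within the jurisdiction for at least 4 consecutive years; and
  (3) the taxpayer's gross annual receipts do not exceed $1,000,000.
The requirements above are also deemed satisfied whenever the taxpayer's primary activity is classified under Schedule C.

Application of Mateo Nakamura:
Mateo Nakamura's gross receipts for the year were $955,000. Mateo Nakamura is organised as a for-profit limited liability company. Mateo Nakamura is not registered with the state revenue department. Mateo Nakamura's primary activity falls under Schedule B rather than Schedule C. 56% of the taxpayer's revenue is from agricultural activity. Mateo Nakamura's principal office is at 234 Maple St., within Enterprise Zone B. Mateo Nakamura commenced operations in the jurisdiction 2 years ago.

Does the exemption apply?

No — not exempt.

(a) not (state-registered) — met.
(b) in enterprise zone — holds.
(1): T OR T → true.
(a) nonprofit — not satisfied.
(b) ≥60% agricultural — not met.
(c) ≥ 4 yrs in jurisdiction — fails.
(2): F OR F OR F → false.
(3) receipts ≤ $1,000,000 — holds.
Overall = T AND F AND T = false.
Exception (Schedule C activity) — not satisfied.
Result: main false OR exception false → false.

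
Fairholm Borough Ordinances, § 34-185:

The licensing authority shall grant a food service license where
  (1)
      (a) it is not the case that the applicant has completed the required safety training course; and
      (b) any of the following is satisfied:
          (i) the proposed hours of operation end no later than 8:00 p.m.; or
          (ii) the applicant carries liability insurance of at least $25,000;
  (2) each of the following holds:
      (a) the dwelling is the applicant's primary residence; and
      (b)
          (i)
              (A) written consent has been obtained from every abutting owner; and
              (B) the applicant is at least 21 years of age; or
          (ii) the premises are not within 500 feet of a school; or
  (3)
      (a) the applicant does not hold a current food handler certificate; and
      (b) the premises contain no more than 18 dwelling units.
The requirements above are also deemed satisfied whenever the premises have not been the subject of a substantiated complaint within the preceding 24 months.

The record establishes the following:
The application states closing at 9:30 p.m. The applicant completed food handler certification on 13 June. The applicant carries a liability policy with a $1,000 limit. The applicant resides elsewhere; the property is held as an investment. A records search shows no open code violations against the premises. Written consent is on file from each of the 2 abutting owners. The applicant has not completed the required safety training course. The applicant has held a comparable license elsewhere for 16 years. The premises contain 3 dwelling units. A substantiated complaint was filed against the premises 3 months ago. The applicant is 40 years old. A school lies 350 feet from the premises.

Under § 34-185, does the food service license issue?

No — denied.

(a) not (safety training) — satisfied.
(i) closes by 8 p.m. — fails.
(ii) insurance ≥ $25,000 — not satisfied.
(b) = F OR F = false.
So (1) is not satisfied (T AND F).
(a) primary residence — fails.
(A) all abutters consent — met.
(B) age ≥ 21 — holds.
(i): T AND T → true.
(ii) ≥500 ft from school — not met.
So (b) is satisfied (T OR F).
So (2) is not satisfied (F AND T).
(a) not (food handler cert.) — not met.
(b) ≤ 18 units — holds.
(3) = F AND T = false.
So Overall is not satisfied (F OR F OR F).
Exception (no complaint in 24 mo.) — not satisfied.
Result: main false OR exception false → false.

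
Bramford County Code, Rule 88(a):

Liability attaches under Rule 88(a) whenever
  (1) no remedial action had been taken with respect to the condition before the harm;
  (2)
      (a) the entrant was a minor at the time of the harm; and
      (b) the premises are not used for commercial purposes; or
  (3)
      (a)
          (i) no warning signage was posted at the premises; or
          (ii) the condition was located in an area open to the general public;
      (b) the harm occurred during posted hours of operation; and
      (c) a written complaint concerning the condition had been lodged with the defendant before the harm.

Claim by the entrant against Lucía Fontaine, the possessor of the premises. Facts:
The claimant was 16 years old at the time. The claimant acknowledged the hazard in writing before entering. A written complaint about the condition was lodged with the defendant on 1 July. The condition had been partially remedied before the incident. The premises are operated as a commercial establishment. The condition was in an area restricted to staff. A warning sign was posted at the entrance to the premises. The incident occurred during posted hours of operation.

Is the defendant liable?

No — not liable.

(1) no remedial action — not satisfied.
(a) entrant a minor — satisfied.
(b) not (commercial use) — not met.
(2): T AND F → false.
(i) no signage posted — not satisfied.
(ii) public area — fails.
(a): F OR F → false.
(b) during posted hours — satisfied.
(c) complaint lodged — met.
(3): F AND T AND T → false.
Overall = F OR F OR F = false.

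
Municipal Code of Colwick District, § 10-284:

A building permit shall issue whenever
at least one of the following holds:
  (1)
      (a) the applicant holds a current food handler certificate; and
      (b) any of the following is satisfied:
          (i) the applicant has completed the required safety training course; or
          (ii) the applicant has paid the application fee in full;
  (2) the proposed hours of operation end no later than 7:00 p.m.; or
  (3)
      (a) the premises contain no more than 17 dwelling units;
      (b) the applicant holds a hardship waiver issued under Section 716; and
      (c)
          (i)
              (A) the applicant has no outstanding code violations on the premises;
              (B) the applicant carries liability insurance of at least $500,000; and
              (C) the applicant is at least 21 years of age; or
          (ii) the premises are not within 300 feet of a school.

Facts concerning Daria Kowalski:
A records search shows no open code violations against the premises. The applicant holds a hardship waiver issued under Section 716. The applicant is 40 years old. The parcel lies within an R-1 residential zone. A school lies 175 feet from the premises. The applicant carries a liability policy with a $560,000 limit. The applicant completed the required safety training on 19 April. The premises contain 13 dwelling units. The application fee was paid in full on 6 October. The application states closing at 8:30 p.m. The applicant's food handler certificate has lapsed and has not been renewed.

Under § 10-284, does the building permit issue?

(a) food handler cert. — fails.
(i) safety training — holds.
(ii) fee paid — satisfied.
So (b) is satisfied (T OR T).
(1) = F AND T = false.
(2) closes by 7 p.m. — not met.
(a) ≤ 17 units — met.
(b) hardship waiver — satisfied.
(A) no code violations — satisfied.
(B) insurance ≥ $500,000 — holds.
(C) age ≥ 21 — met.
(i): T AND T AND T → true.
(ii) ≥300 ft from school — not met.
(c): T OR F → true.
(3) = T AND T AND T = true.
So Overall is satisfied (F OR F OR T).

Yes — granted.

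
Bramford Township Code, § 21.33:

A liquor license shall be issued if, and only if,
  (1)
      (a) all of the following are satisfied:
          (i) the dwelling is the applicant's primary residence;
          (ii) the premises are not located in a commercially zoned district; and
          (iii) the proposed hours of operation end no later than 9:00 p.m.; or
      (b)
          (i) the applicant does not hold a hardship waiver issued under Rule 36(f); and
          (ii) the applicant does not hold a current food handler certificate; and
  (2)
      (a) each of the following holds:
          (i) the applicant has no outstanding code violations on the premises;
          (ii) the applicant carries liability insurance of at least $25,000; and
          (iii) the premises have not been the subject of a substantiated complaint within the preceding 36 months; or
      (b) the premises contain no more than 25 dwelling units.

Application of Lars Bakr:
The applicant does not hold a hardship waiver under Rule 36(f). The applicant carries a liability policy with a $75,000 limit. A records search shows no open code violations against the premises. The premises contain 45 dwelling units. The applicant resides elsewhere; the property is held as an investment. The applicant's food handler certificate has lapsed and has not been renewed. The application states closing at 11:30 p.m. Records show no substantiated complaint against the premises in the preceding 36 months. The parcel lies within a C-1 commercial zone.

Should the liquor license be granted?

Yes — granted.

(i) primary residence — not satisfied.
(ii) not (commercially zoned) — not met.
(iii) closes by 9 p.m. — not met.
So (a) is not satisfied (F AND F AND F).
(i) not (hardship waiver) — holds.
(ii) not (food handler cert.) — met.
So (b) is satisfied (T AND T).
(1): F OR T → true.
(i) no code violations — holds.
(ii) insurance ≥ $25,000 — holds.
(iii) no complaint in 36 mo. — met.
(a) = T AND T AND T = true.
(b) ≤ 25 units — not satisfied.
So (2) is satisfied (T OR F).
Overall = T AND T = true.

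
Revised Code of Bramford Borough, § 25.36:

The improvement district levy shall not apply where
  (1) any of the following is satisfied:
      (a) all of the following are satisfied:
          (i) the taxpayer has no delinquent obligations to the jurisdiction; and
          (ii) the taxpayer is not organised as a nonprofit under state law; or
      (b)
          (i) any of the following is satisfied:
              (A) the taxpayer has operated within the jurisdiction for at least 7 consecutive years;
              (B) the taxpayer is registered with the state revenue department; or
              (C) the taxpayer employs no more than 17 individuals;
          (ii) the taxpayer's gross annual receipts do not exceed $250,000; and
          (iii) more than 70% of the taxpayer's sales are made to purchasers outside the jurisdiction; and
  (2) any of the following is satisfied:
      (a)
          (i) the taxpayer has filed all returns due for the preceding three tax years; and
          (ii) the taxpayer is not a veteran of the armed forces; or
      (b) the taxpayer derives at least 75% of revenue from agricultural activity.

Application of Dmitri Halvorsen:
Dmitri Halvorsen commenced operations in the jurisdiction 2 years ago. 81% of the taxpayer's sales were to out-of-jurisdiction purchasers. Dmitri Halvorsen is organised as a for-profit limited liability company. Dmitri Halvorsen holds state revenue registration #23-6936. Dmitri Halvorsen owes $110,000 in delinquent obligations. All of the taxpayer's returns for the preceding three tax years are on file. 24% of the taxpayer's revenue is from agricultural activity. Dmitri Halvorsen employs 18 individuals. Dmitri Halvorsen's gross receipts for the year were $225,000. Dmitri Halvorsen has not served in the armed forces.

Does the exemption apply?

Yes — exempt.

(i) no delinquency — not satisfied.
(ii) not (nonprofit) — met.
(a) = F AND T = false.
(A) ≥ 7 yrs in jurisdiction — not met.
(B) state-registered — holds.
(C) ≤ 17 employees — not satisfied.
So (i) is satisfied (F OR T OR F).
(ii) receipts ≤ $250,000 — satisfied.
(iii) >70% out-of-jur. sales — met.
(b) = T AND T AND T = true.
(1) = F OR T = true.
(i) returns current — met.
(ii) not (veteran) — holds.
(a): T AND T → true.
(b) ≥75% agricultural — fails.
So (2) is satisfied (T OR F).
Overall = T AND T = true.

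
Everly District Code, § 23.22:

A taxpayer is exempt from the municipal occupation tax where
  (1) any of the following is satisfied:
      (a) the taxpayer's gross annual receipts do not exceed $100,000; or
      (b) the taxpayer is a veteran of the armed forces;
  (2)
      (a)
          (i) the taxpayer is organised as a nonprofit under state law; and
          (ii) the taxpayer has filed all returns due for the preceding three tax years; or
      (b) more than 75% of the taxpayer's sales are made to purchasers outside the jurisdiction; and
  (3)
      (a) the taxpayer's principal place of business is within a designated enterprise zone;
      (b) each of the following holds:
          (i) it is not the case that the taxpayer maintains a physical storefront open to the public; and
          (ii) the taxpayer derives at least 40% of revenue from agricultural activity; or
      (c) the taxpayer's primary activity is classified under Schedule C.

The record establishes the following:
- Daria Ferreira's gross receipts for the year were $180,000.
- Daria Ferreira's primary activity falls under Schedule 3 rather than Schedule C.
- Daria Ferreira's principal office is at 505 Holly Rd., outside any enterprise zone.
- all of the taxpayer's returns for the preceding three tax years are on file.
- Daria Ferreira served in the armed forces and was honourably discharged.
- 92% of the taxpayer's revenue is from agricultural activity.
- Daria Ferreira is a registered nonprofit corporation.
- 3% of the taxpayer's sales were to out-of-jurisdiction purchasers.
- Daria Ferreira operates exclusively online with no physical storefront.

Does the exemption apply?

(a) receipts ≤ $100,000 — fails.
(b) veteran — met.
(1): F OR T → true.
(i) nonprofit — holds.
(ii) returns current — holds.
So (a) is satisfied (T AND T).
(b) >75% out-of-jur. sales — not met.
(2): T OR F → true.
(a) in enterprise zone — not met.
(i) not (has storefront) — satisfied.
(ii) ≥40% agricultural — met.
So (b) is satisfied (T AND T).
(c) Schedule C activity — not met.
(3): F OR T OR F → true.
Overall: T AND T AND T → true.

Yes — exempt.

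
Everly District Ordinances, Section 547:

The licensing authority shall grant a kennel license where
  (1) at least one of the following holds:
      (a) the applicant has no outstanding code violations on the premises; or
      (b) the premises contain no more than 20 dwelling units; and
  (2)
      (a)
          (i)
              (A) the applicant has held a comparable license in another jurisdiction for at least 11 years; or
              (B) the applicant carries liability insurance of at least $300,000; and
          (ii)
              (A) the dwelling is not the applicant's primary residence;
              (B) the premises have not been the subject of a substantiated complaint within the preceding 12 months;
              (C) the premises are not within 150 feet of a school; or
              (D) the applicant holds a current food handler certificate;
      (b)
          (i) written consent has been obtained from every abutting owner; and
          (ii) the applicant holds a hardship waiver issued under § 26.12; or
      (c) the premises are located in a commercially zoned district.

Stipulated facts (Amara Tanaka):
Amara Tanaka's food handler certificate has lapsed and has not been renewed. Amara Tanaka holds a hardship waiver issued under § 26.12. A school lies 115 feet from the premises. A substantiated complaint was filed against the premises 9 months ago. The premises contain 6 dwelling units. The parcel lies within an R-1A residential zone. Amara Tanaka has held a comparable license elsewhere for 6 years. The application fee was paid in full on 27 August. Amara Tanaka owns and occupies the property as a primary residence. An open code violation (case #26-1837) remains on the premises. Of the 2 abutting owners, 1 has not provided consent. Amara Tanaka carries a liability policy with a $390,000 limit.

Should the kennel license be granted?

(a) no code violations — fails.
(b) ≤ 20 units — satisfied.
(1): F OR T → true.
(A) prior license ≥ 11 yr — fails.
(B) insurance ≥ $300,000 — met.
(i) = F OR T = true.
(A) not (primary residence) — fails.
(B) no complaint in 12 mo. — not satisfied.
(C) ≥150 ft from school — fails.
(D) food handler cert. — fails.
(ii) = F OR F OR F OR F = false.
So (a) is not satisfied (T AND F).
(i) all abutters consent — not satisfied.
(ii) hardship waiver — satisfied.
So (b) is not satisfied (F AND T).
(c) commercially zoned — not satisfied.
(2) = F OR F OR F = false.
So Overall is not satisfied (T AND F).

No — denied.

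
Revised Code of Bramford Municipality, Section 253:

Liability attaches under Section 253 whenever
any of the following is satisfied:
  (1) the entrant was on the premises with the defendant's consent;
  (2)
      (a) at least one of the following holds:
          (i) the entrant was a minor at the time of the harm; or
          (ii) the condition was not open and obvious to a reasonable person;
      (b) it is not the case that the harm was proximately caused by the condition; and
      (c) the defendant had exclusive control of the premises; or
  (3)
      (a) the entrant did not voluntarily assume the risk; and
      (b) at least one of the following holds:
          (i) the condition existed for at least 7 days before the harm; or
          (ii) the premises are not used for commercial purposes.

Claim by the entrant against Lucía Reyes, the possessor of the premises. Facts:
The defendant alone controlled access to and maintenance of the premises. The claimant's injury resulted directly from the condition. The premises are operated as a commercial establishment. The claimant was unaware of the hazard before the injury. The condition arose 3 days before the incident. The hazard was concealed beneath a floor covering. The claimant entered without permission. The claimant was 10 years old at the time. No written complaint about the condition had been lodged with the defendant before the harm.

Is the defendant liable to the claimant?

No — not liable.

(1) consent to enter — not satisfied.
(i) entrant a minor — met.
(ii) not open/obvious — satisfied.
(a): T OR T → true.
(b) not (proximate cause) — fails.
(c) exclusive control — holds.
(2) = T AND F AND T = false.
(a) no assumed risk — holds.
(i) condition ≥7 days old — not satisfied.
(ii) not (commercial use) — not met.
So (b) is not satisfied (F OR F).
So (3) is not satisfied (T AND F).
So Overall is not satisfied (F OR F OR F).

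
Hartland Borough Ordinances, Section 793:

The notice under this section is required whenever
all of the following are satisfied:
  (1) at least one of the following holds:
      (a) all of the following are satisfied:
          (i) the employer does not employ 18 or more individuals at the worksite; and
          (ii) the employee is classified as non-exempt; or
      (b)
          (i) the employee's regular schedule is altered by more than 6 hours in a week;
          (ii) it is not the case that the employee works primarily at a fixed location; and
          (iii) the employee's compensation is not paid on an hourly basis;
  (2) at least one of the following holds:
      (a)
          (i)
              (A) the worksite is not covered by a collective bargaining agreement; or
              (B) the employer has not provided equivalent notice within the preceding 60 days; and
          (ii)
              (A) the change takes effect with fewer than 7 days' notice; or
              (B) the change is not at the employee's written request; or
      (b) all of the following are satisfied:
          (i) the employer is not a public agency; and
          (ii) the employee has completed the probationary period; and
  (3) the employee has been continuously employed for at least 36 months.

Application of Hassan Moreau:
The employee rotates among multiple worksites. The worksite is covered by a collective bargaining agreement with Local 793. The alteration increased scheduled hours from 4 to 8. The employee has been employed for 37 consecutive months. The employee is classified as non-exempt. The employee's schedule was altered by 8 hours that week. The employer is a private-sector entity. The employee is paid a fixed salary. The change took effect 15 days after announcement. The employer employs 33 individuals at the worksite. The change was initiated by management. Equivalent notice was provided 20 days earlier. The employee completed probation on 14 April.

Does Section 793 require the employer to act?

(i) not (≥ 18 at site) — not met.
(ii) non-exempt — met.
(a) = F AND T = false.
(i) schedule shift > 6h — satisfied.
(ii) not (fixed location) — met.
(iii) not (hourly-paid) — holds.
(b): T AND T AND T → true.
(1): F OR T → true.
(A) no CBA — not met.
(B) no recent notice — not met.
(i) = F OR F = false.
(A) < 7 days' notice — fails.
(B) not employee-requested — satisfied.
(ii): F OR T → true.
(a) = F AND T = false.
(i) not (public agency) — satisfied.
(ii) past probation — met.
(b): T AND T → true.
So (2) is satisfied (F OR T).
(3) tenure ≥ 36 mo. — holds.
So Overall is satisfied (T AND T AND T).

Yes — required.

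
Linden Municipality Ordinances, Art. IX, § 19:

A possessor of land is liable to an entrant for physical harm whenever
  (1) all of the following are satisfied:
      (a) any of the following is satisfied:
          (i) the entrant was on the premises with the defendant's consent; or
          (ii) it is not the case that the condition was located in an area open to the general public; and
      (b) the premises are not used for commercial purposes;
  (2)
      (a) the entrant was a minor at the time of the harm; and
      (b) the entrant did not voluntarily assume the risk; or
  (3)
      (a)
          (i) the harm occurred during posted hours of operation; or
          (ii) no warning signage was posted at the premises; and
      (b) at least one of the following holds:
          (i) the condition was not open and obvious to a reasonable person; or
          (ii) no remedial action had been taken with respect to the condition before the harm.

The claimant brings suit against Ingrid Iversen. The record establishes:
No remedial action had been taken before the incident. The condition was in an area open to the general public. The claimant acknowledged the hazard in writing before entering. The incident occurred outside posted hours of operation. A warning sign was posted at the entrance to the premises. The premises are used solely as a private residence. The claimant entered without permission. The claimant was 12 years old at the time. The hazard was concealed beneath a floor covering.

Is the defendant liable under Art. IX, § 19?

No — not liable.

(i) consent to enter — fails.
(ii) not (public area) — fails.
(a): F OR F → false.
(b) not (commercial use) — satisfied.
(1) = F AND T = false.
(a) entrant a minor — holds.
(b) no assumed risk — not satisfied.
(2): T AND F → false.
(i) during posted hours — not satisfied.
(ii) no signage posted — fails.
(a) = F OR F = false.
(i) not open/obvious — satisfied.
(ii) no remedial action — holds.
(b): T OR T → true.
(3) = F AND T = false.
Overall = F OR F OR F = false.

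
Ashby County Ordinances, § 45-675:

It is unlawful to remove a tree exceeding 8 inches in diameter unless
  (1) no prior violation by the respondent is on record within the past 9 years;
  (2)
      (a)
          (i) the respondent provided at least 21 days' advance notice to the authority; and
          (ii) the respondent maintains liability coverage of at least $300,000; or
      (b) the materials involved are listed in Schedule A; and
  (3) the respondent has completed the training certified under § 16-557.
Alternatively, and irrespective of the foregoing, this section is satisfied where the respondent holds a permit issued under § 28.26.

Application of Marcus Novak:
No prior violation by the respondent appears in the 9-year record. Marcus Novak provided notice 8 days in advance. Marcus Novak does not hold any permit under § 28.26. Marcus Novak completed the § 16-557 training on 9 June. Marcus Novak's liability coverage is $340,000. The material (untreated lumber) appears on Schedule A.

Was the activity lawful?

(1) no prior violation — holds.
(i) ≥21 days' notice — fails.
(ii) coverage ≥ $300,000 — satisfied.
(a) = F AND T = false.
(b) Schedule A material — satisfied.
(2) = F OR T = true.
(3) training certified — met.
Overall: T AND T AND T → true.
Exception (holds permit) — not satisfied.
Result: main true OR exception false → true.

Yes — lawful.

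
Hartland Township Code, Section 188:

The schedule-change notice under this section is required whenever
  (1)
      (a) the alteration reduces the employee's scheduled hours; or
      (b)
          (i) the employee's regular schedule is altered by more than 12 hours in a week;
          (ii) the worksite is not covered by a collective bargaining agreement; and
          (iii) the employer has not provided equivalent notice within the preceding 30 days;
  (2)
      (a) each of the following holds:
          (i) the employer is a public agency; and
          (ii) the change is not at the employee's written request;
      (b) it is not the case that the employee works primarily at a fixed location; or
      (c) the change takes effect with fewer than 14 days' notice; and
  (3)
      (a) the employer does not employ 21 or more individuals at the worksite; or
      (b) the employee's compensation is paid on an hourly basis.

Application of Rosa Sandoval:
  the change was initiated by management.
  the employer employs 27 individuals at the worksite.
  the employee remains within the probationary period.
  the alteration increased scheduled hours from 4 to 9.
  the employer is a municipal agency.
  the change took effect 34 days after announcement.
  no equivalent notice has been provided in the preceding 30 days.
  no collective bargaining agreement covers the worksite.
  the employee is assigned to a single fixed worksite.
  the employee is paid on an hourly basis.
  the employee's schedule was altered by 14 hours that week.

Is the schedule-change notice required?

Yes — required.

(a) hours reduced — fails.
(i) schedule shift > 12h — met.
(ii) no CBA — met.
(iii) no recent notice — satisfied.
So (b) is satisfied (T AND T AND T).
So (1) is satisfied (F OR T).
(i) public agency — holds.
(ii) not employee-requested — holds.
So (a) is satisfied (T AND T).
(b) not (fixed location) — fails.
(c) < 14 days' notice — not satisfied.
So (2) is satisfied (T OR F OR F).
(a) not (≥ 21 at site) — not met.
(b) hourly-paid — met.
(3) = F OR T = true.
Overall = T AND T AND T = true.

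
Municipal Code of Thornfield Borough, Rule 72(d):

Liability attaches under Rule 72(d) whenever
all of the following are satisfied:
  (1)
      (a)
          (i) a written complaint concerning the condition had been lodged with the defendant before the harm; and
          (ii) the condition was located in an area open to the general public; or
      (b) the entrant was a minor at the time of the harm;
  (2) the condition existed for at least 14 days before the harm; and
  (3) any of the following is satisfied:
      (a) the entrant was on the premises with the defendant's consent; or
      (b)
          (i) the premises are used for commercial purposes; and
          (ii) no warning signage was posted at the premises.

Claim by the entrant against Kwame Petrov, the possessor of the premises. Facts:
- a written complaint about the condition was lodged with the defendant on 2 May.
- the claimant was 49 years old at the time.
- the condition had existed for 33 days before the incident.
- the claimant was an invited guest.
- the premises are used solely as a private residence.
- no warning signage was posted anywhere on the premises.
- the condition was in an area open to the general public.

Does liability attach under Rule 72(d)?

Yes — liable.

(i) complaint lodged — holds.
(ii) public area — holds.
So (a) is satisfied (T AND T).
(b) entrant a minor — fails.
(1): T OR F → true.
(2) condition ≥14 days old — holds.
(a) consent to enter — met.
(i) commercial use — fails.
(ii) no signage posted — met.
(b) = F AND T = false.
(3): T OR F → true.
Overall = T AND T AND T = true.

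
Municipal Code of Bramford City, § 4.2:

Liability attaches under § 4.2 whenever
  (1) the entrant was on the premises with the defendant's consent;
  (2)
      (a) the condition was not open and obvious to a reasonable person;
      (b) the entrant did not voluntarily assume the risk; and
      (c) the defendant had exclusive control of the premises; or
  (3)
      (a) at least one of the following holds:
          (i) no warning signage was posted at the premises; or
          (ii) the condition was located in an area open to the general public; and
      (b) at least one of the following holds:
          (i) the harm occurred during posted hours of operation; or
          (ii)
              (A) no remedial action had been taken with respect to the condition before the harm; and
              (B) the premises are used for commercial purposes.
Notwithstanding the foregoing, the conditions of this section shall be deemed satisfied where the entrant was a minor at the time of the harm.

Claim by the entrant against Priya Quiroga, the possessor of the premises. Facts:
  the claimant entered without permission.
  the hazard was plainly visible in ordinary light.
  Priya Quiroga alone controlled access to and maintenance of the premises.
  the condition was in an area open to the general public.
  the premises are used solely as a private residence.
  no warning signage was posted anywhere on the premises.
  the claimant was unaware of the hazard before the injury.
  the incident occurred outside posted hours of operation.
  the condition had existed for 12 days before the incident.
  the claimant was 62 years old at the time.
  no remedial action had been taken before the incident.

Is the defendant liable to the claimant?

(1) consent to enter — not satisfied.
(a) not open/obvious — not met.
(b) no assumed risk — holds.
(c) exclusive control — holds.
(2) = F AND T AND T = false.
(i) no signage posted — satisfied.
(ii) public area — holds.
So (a) is satisfied (T OR T).
(i) during posted hours — not met.
(A) no remedial action — met.
(B) commercial use — not satisfied.
So (ii) is not satisfied (T AND F).
(b): F OR F → false.
(3) = T AND F = false.
Overall = F OR F OR F = false.
Exception (entrant a minor) — not satisfied.
Result: main false OR exception false → false.

No — not liable.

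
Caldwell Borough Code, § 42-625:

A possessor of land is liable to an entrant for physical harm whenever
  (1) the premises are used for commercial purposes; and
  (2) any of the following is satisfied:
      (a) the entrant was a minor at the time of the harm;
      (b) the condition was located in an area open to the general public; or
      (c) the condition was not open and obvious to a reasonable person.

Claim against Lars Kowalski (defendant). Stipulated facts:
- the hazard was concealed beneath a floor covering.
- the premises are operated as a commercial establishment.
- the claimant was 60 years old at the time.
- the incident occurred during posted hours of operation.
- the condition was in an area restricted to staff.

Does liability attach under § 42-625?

(1) commercial use — met.
(a) entrant a minor — fails.
(b) public area — not satisfied.
(c) not open/obvious — met.
(2) = F OR F OR T = true.
Overall: T AND T → true.

Yes — liable.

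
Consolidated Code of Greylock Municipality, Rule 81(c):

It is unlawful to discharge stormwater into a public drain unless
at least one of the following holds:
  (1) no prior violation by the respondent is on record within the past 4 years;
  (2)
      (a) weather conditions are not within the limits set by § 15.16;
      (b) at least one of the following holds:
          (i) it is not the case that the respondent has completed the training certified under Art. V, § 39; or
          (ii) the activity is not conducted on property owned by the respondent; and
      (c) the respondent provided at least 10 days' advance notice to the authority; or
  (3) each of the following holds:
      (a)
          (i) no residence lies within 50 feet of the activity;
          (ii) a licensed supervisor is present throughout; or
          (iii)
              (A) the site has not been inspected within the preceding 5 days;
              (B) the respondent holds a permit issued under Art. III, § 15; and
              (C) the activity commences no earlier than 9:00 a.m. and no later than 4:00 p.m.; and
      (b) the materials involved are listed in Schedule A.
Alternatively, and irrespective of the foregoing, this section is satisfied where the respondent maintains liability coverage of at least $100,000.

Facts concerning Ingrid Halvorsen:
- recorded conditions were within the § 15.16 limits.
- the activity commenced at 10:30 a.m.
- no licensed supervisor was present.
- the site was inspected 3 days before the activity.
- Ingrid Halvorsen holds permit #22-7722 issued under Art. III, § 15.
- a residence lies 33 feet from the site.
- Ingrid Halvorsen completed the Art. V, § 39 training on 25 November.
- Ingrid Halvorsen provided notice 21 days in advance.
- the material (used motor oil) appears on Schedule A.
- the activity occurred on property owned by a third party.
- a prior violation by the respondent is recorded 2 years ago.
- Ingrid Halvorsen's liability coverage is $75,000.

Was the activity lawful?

(1) no prior violation — not satisfied.
(a) not (weather ok) — fails.
(i) not (training certified) — not satisfied.
(ii) not (own property) — met.
So (b) is satisfied (F OR T).
(c) ≥10 days' notice — holds.
So (2) is not satisfied (F AND T AND T).
(i) no residence in 50 ft — not met.
(ii) supervisor present — not met.
(A) not (site inspected) — not met.
(B) holds permit — holds.
(C) start within hours — satisfied.
So (iii) is not satisfied (F AND T AND T).
So (a) is not satisfied (F OR F OR F).
(b) Schedule A material — met.
So (3) is not satisfied (F AND T).
Overall = F OR F OR F = false.
Exception (coverage ≥ $100,000) — not satisfied.
Result: main false OR exception false → false.

No — unlawful.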